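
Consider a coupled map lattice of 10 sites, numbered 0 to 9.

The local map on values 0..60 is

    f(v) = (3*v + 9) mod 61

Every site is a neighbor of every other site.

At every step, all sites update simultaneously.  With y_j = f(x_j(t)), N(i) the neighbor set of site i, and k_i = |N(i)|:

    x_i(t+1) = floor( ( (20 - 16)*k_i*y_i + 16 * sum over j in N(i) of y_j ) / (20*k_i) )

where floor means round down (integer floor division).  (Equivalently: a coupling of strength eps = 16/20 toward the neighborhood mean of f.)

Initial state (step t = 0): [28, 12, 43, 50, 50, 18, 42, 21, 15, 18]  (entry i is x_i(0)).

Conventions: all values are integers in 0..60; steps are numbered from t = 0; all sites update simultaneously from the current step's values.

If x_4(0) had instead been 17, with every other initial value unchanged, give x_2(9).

Answer: x_2(9) = 13
Key observation: This trace re-runs the system from the modified initial state.

Derivation:
t=0: [28, 12, 43, 50, 17, 18, 42, 21, 15, 18]
t=1: [27, 29, 25, 28, 30, 24, 25, 25, 30, 24]
t=2: [28, 28, 27, 28, 29, 27, 27, 27, 29, 27]
t=3: [31, 31, 30, 31, 31, 30, 30, 30, 31, 30]
t=4: [39, 39, 39, 39, 39, 39, 39, 39, 39, 39]
t=5: [4, 4, 4, 4, 4, 4, 4, 4, 4, 4]
t=6: [21, 21, 21, 21, 21, 21, 21, 21, 21, 21]
t=7: [11, 11, 11, 11, 11, 11, 11, 11, 11, 11]
t=8: [42, 42, 42, 42, 42, 42, 42, 42, 42, 42]
t=9: [13, 13, 13, 13, 13, 13, 13, 13, 13, 13]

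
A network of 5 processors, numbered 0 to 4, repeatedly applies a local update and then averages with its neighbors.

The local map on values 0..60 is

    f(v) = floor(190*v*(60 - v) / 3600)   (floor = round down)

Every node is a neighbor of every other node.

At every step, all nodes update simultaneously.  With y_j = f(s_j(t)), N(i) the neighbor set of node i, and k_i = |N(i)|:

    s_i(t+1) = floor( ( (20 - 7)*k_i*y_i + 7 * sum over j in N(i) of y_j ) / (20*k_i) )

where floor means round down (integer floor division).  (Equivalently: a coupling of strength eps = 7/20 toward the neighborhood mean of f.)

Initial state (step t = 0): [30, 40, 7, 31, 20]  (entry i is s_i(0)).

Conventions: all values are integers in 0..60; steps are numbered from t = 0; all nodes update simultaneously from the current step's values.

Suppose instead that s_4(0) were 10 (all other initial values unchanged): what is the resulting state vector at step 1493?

Answer: [37, 37, 37, 37, 37]
Key observation: The state at step 6, [44, 44, 44, 44, 44], reappears at step 8: the system is in a cycle of period 2 from step 6 on.  Therefore the state at step 1493 equals the state at step 6 + ((1493 - 6) mod 2) = 7, which is [37, 37, 37, 37, 37].

Derivation:
t=0: [30, 40, 7, 31, 10]
t=1: [42, 39, 26, 42, 30]
t=2: [40, 42, 44, 40, 45]
t=3: [40, 39, 37, 40, 36]
t=4: [42, 43, 43, 42, 44]
t=5: [38, 38, 38, 38, 37]
t=6: [44, 44, 44, 44, 44]
t=7: [37, 37, 37, 37, 37]
t=8: [44, 44, 44, 44, 44]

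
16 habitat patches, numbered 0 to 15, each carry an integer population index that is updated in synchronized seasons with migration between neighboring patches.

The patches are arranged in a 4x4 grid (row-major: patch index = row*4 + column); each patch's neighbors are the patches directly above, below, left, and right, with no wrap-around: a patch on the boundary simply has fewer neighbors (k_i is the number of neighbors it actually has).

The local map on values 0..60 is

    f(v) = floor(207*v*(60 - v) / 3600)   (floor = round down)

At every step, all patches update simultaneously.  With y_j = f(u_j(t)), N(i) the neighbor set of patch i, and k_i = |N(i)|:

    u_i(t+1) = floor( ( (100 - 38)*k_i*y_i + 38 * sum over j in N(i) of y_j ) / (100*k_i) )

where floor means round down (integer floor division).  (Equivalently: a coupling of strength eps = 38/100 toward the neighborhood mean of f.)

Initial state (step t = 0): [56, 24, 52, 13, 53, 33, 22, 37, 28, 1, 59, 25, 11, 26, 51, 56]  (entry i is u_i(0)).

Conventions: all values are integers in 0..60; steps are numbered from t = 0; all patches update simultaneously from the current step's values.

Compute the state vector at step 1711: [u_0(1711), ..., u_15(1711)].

Simulating step by step:
t=0: [56, 24, 52, 13, 53, 33, 22, 37, 28, 1, 59, 25, 11, 26, 51, 56]
t=1: [20, 41, 30, 35, 27, 43, 41, 46, 38, 16, 13, 38, 37, 38, 24, 21]
t=2: [46, 44, 49, 47, 48, 43, 42, 40, 47, 41, 38, 44, 48, 47, 46, 47]
t=3: [36, 38, 33, 36, 34, 41, 42, 43, 35, 42, 45, 41, 33, 36, 37, 36]
t=4: [49, 48, 49, 48, 49, 44, 43, 43, 49, 43, 40, 43, 50, 48, 46, 47]
t=5: [30, 33, 32, 34, 31, 38, 41, 40, 31, 40, 44, 41, 29, 34, 37, 36]
t=6: [51, 50, 49, 49, 50, 48, 44, 46, 50, 46, 42, 44, 50, 49, 47, 47]
t=7: [26, 28, 31, 31, 28, 33, 38, 36, 29, 35, 41, 39, 28, 31, 35, 35]
t=8: [50, 50, 50, 50, 50, 50, 48, 48, 50, 49, 45, 47, 51, 50, 49, 49]
t=9: [28, 28, 28, 28, 28, 28, 32, 32, 28, 30, 35, 34, 26, 28, 30, 30]
t=10: [51, 51, 51, 51, 51, 51, 50, 50, 50, 50, 50, 50, 50, 50, 50, 50]
t=11: [26, 26, 26, 26, 26, 26, 27, 27, 27, 27, 28, 28, 28, 28, 28, 28]
t=12: [50, 50, 50, 50, 50, 50, 50, 50, 50, 50, 51, 51, 51, 51, 51, 51]
t=13: [28, 28, 28, 28, 28, 28, 27, 27, 27, 27, 26, 26, 26, 26, 26, 26]
t=14: [51, 51, 51, 51, 51, 51, 50, 50, 50, 50, 50, 50, 50, 50, 50, 50]

Answer: [26, 26, 26, 26, 26, 26, 27, 27, 27, 27, 28, 28, 28, 28, 28, 28]
Key observation: The state at step 10, [51, 51, 51, 51, 51, 51, 50, 50, 50, 50, 50, 50, 50, 50, 50, 50], reappears at step 14: the system is in a cycle of period 4 from step 10 on.  Therefore the state at step 1711 equals the state at step 10 + ((1711 - 10) mod 4) = 11, which is [26, 26, 26, 26, 26, 26, 27, 27, 27, 27, 28, 28, 28, 28, 28, 28].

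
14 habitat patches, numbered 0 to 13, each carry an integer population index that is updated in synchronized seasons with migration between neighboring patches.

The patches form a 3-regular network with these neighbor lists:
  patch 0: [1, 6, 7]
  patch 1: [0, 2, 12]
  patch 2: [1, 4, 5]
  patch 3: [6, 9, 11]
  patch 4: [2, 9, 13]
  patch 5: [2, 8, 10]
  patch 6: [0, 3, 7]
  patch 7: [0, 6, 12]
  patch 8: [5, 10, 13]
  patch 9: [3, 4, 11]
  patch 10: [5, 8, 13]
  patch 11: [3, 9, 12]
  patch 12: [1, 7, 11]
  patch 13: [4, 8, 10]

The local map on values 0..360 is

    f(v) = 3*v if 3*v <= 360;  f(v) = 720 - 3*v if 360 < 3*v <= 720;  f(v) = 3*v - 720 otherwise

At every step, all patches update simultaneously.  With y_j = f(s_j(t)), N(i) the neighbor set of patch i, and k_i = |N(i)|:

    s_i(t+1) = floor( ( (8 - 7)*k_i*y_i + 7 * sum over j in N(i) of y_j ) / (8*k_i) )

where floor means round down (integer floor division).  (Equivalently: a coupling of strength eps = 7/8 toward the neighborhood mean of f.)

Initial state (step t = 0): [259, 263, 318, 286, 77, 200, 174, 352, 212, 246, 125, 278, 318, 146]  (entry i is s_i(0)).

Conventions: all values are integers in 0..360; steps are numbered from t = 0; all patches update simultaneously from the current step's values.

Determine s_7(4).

Answer: s_7(4) = 326

Derivation:
t=0: [259, 263, 318, 286, 77, 200, 174, 352, 212, 246, 125, 278, 318, 146]
t=1: [183, 161, 151, 113, 184, 208, 179, 184, 228, 143, 184, 128, 180, 227]
t=2: [192, 209, 179, 278, 195, 149, 220, 176, 92, 282, 70, 278, 238, 113]
t=3: [118, 108, 169, 101, 205, 229, 138, 85, 274, 121, 285, 86, 117, 223]
t=4: [302, 308, 161, 306, 194, 135, 304, 326, 76, 238, 71, 327, 288, 106]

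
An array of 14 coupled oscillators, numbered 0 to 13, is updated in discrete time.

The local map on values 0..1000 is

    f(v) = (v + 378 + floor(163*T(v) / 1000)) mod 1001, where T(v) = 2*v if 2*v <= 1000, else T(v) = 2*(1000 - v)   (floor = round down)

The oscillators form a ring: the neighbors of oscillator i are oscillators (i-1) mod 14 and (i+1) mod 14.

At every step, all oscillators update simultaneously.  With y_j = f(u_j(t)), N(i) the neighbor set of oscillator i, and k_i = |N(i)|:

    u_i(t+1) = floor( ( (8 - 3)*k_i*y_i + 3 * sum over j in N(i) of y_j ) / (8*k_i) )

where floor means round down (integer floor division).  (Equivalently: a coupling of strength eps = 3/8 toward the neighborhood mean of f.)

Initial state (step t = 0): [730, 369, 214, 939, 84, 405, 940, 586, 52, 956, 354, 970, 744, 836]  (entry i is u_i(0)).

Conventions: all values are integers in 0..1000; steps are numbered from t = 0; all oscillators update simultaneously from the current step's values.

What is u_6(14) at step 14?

Answer: u_6(14) = 251

Derivation:
t=0: [730, 369, 214, 939, 84, 405, 940, 586, 52, 956, 354, 970, 744, 836]
t=1: [334, 702, 638, 425, 540, 726, 399, 207, 362, 459, 661, 419, 244, 241]
t=2: [676, 288, 292, 625, 253, 302, 725, 738, 843, 804, 452, 742, 743, 720]
t=3: [276, 647, 643, 354, 614, 655, 302, 211, 252, 386, 694, 348, 200, 185]
t=4: [607, 251, 269, 576, 258, 257, 636, 690, 734, 721, 430, 676, 676, 649]
t=5: [229, 602, 608, 329, 601, 608, 248, 166, 189, 332, 657, 306, 154, 138]
t=6: [550, 216, 242, 550, 241, 222, 574, 623, 658, 656, 390, 625, 615, 586]
t=7: [188, 559, 574, 307, 575, 567, 204, 120, 141, 285, 609, 267, 114, 96]
t=8: [501, 183, 217, 524, 219, 191, 521, 562, 594, 598, 349, 577, 562, 532]
t=9: [152, 519, 542, 284, 546, 529, 167, 80, 99, 243, 561, 229, 79, 60]
t=10: [457, 153, 193, 497, 196, 162, 476, 510, 540, 548, 309, 531, 514, 484]
t=11: [726, 665, 511, 260, 515, 490, 124, 42, 63, 204, 516, 194, 45, 204]
t=12: [269, 139, 193, 469, 171, 127, 424, 458, 490, 500, 271, 488, 513, 522]
t=13: [574, 607, 688, 856, 667, 630, 874, 796, 208, 168, 472, 162, 44, 180]
t=14: [192, 117, 177, 234, 171, 162, 251, 326, 565, 497, 224, 452, 499, 483]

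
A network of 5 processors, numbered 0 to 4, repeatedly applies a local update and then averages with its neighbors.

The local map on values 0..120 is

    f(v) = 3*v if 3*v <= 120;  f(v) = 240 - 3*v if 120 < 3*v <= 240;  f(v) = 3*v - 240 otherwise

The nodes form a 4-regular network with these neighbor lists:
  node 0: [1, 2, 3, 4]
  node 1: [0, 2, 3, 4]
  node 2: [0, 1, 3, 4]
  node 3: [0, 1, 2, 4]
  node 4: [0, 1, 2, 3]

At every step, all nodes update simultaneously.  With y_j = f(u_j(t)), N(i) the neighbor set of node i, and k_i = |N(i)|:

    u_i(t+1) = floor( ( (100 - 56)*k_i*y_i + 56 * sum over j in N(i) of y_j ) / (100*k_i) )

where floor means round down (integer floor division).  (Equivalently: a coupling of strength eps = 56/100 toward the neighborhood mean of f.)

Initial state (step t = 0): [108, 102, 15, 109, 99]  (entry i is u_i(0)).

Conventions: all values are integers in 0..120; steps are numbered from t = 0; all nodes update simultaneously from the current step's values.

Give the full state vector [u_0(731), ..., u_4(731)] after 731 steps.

Answer: [32, 29, 30, 32, 29]
Key observation: The state at step 10, [92, 89, 90, 92, 89], reappears at step 12: the system is in a cycle of period 2 from step 10 on.  Therefore the state at step 731 equals the state at step 10 + ((731 - 10) mod 2) = 11, which is [32, 29, 30, 32, 29].

Derivation:
t=0: [108, 102, 15, 109, 99]
t=1: [72, 67, 60, 73, 64]
t=2: [34, 38, 44, 33, 41]
t=3: [106, 109, 108, 105, 110]
t=4: [81, 84, 83, 80, 84]
t=5: [5, 8, 7, 5, 8]
t=6: [18, 21, 20, 18, 21]
t=7: [57, 60, 59, 57, 60]
t=8: [65, 62, 63, 65, 62]
t=9: [48, 51, 50, 48, 51]
t=10: [92, 89, 90, 92, 89]
t=11: [32, 29, 30, 32, 29]
t=12: [92, 89, 90, 92, 89]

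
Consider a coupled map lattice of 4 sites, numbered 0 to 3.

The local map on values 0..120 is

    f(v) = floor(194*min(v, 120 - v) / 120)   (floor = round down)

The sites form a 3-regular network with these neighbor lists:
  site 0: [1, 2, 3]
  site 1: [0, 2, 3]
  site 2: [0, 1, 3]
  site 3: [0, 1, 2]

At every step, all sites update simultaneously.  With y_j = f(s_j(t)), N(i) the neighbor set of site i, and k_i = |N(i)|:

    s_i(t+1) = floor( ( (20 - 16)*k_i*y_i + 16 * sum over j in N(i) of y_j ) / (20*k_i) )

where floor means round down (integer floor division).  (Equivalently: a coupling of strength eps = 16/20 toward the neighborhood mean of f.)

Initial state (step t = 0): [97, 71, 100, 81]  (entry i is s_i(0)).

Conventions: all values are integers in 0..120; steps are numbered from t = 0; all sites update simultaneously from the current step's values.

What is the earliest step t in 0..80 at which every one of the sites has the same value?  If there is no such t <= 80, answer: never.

Simulating step by step:
t=0: [97, 71, 100, 81]  (not all equal)
t=1: [53, 51, 54, 52]  (not all equal)
t=2: [84, 84, 84, 84]  (all equal)

Answer: 2
Key observation: Synchronization is absorbing here: once all sites are equal they stay equal, and step 2 is the first all-equal step.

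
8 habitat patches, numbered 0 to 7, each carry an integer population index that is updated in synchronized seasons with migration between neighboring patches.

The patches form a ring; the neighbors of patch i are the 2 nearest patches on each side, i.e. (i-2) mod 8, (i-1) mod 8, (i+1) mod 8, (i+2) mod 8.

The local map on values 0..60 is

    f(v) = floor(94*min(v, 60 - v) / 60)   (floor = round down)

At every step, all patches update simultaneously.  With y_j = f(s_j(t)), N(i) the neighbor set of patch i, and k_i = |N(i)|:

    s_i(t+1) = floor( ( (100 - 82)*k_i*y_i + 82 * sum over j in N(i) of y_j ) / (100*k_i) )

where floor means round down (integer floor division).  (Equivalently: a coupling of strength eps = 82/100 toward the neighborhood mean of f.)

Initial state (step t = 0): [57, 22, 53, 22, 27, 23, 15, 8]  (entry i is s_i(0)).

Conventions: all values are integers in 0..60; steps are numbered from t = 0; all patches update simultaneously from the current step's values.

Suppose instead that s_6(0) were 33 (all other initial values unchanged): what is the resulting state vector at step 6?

Simulating step by step:
t=0: [57, 22, 53, 22, 27, 23, 33, 8]
t=1: [20, 18, 25, 31, 32, 33, 26, 25]
t=2: [35, 36, 37, 39, 41, 41, 38, 35]
t=3: [36, 36, 34, 32, 32, 32, 34, 35]
t=4: [38, 39, 40, 41, 41, 41, 40, 39]
t=5: [31, 31, 31, 30, 29, 30, 31, 31]
t=6: [45, 45, 45, 45, 45, 45, 45, 45]

Answer: [45, 45, 45, 45, 45, 45, 45, 45]
Key observation: This trace re-runs the system from the modified initial state.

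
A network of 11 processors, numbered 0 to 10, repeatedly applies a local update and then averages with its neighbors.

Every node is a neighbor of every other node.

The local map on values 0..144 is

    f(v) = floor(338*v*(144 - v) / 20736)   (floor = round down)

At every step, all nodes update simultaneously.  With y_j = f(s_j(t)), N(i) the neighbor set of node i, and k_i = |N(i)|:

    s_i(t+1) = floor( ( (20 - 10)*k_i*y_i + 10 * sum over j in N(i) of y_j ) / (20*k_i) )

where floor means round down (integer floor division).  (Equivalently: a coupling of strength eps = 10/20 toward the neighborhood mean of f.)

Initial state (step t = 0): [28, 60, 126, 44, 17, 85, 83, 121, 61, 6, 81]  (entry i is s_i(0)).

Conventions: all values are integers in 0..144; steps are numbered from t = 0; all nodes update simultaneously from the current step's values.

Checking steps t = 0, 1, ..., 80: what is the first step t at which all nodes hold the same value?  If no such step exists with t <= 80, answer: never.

Simulating step by step:
t=0: [28, 60, 126, 44, 17, 85, 83, 121, 61, 6, 81]  (not all equal)
t=1: [56, 70, 49, 65, 48, 69, 70, 53, 70, 38, 70]  (not all equal)
t=2: [79, 81, 77, 81, 77, 81, 81, 78, 81, 73, 81]  (not all equal)
t=3: [83, 83, 83, 83, 83, 83, 83, 83, 83, 83, 83]  (all equal)

Answer: 3
Key observation: Synchronization is absorbing here: once all nodes are equal they stay equal, and step 3 is the first all-equal step.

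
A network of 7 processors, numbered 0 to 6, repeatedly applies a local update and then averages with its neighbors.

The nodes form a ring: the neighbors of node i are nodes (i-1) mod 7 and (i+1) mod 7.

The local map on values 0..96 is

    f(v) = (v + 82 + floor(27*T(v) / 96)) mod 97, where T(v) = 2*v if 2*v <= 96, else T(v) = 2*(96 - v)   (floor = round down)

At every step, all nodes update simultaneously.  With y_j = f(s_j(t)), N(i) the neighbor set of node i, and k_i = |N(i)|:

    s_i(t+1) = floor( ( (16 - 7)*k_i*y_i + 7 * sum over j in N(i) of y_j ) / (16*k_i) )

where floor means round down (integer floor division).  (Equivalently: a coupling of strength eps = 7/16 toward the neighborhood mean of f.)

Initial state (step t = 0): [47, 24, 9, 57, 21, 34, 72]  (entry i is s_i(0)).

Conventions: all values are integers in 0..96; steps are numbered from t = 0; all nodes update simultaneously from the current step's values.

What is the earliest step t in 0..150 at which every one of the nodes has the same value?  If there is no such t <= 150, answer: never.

Answer: 7
Key observation: Synchronization is absorbing here: once all nodes are equal they stay equal, and step 7 is the first all-equal step.

Derivation:
t=0: [47, 24, 9, 57, 21, 34, 72]  (not all equal)
t=1: [52, 46, 72, 60, 31, 40, 60]  (not all equal)
t=2: [60, 60, 65, 59, 43, 47, 60]  (not all equal)
t=3: [65, 65, 65, 62, 55, 58, 63]  (not all equal)
t=4: [66, 67, 66, 65, 63, 64, 65]  (not all equal)
t=5: [67, 67, 67, 66, 66, 66, 67]  (not all equal)
t=6: [68, 68, 67, 67, 67, 67, 67]  (not all equal)
t=7: [68, 68, 68, 68, 68, 68, 68]  (all equal)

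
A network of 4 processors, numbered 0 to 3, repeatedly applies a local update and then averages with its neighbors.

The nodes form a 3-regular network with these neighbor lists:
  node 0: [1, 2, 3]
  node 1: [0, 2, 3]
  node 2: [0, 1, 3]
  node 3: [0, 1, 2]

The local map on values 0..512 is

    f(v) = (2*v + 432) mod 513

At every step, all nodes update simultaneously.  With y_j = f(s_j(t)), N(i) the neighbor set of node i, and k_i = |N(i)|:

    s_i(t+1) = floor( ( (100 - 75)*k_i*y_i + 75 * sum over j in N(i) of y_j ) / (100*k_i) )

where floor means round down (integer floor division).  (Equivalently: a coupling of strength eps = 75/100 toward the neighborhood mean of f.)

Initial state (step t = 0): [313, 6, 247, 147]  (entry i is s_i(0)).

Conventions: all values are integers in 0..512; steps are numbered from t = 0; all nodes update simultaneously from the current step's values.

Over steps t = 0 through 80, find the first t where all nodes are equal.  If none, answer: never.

Answer: 1
Key observation: Synchronization is absorbing here: once all nodes are equal they stay equal, and step 1 is the first all-equal step.

Derivation:
t=0: [313, 6, 247, 147]  (not all equal)
t=1: [275, 275, 275, 275]  (all equal)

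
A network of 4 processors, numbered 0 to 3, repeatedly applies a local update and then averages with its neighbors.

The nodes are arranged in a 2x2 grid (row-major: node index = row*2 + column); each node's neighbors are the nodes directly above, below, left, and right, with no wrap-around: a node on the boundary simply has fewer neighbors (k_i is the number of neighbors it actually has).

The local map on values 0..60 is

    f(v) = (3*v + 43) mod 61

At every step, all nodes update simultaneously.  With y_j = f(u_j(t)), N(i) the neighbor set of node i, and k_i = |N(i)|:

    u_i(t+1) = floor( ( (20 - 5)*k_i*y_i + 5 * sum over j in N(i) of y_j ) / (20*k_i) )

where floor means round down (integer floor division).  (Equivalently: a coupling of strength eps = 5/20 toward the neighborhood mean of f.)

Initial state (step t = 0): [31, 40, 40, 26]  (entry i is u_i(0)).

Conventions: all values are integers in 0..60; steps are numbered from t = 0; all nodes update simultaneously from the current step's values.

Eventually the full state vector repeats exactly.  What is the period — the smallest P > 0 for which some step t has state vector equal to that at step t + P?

Answer: 10
Key observation: The state at step 61, [41, 41, 41, 41], reappears at step 71 — and no state repeats earlier — so the cycle the system enters has period 10.

Derivation:
t=0: [31, 40, 40, 26]
t=1: [20, 40, 40, 55]
t=2: [41, 39, 39, 29]
t=3: [42, 35, 35, 15]
t=4: [41, 28, 28, 26]
t=5: [34, 16, 16, 46]
t=6: [24, 32, 32, 51]
t=7: [44, 21, 21, 14]
t=8: [51, 43, 43, 29]
t=9: [22, 40, 40, 18]
t=10: [46, 41, 41, 37]
t=11: [55, 44, 44, 35]
t=12: [32, 46, 46, 32]
t=13: [27, 48, 48, 27]
t=14: [2, 3, 3, 2]
t=15: [49, 51, 51, 49]
t=16: [8, 11, 11, 8]
t=17: [8, 12, 12, 8]
t=18: [9, 15, 15, 9]
t=19: [13, 22, 22, 13]
t=20: [27, 41, 41, 27]
t=21: [12, 33, 33, 12]
t=22: [18, 19, 19, 18]
t=23: [36, 38, 38, 36]
t=24: [30, 33, 33, 30]
t=25: [13, 17, 17, 13]
t=26: [24, 30, 30, 24]
t=27: [43, 21, 21, 43]
t=28: [48, 46, 46, 48]
t=29: [17, 45, 45, 17]
t=30: [38, 50, 50, 38]
t=31: [28, 16, 16, 28]
t=32: [11, 23, 23, 11]
t=33: [24, 42, 42, 24]
t=34: [52, 48, 48, 52]
t=35: [13, 7, 7, 13]
t=36: [16, 7, 7, 16]
t=37: [23, 9, 9, 23]
t=38: [40, 19, 19, 40]
t=39: [40, 39, 39, 40]
t=40: [40, 38, 38, 40]
t=41: [39, 36, 36, 39]
t=42: [35, 31, 31, 35]
t=43: [23, 17, 17, 23]
t=44: [46, 37, 37, 46]
t=45: [52, 38, 38, 52]
t=46: [20, 30, 30, 20]
t=47: [34, 18, 18, 34]
t=48: [26, 32, 32, 26]
t=49: [49, 27, 27, 49]
t=50: [5, 3, 3, 5]
t=51: [56, 53, 53, 56]
t=52: [25, 21, 21, 25]
t=53: [54, 48, 48, 54]
t=54: [17, 8, 8, 17]
t=55: [26, 12, 12, 26]
t=56: [49, 28, 28, 49]
t=57: [6, 5, 5, 6]
t=58: [14, 43, 43, 14]
t=59: [30, 43, 43, 30]
t=60: [20, 40, 40, 20]
t=61: [41, 41, 41, 41]
t=62: [44, 44, 44, 44]
t=63: [53, 53, 53, 53]
t=64: [19, 19, 19, 19]
t=65: [39, 39, 39, 39]
t=66: [38, 38, 38, 38]
t=67: [35, 35, 35, 35]
t=68: [26, 26, 26, 26]
t=69: [60, 60, 60, 60]
t=70: [40, 40, 40, 40]
t=71: [41, 41, 41, 41]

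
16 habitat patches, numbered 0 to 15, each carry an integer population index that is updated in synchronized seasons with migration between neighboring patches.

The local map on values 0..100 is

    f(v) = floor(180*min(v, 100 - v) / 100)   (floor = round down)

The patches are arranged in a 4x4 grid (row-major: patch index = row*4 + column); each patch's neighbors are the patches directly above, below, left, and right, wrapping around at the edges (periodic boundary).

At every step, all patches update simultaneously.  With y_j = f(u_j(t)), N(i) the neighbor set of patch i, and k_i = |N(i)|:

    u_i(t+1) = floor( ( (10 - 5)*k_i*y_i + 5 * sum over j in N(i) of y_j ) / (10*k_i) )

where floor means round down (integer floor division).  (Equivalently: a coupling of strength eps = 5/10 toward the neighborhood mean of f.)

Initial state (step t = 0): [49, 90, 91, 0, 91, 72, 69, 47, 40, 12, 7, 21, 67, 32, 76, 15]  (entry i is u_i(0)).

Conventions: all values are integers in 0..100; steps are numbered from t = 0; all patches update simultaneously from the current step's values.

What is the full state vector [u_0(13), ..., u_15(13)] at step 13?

Simulating step by step:
t=0: [49, 90, 91, 0, 91, 72, 69, 47, 40, 12, 7, 21, 67, 32, 76, 15]
t=1: [55, 35, 22, 26, 44, 38, 47, 55, 52, 34, 25, 42, 60, 46, 35, 30]
t=2: [73, 65, 51, 54, 79, 69, 71, 76, 78, 65, 57, 70, 73, 73, 59, 59]
t=3: [52, 61, 77, 72, 41, 54, 58, 49, 44, 58, 68, 56, 50, 54, 72, 68]
t=4: [78, 71, 51, 59, 78, 77, 71, 78, 79, 75, 63, 74, 83, 76, 54, 62]
t=5: [43, 52, 76, 65, 39, 44, 55, 45, 38, 45, 61, 49, 38, 47, 74, 62]
t=6: [74, 78, 56, 65, 73, 79, 74, 78, 72, 78, 72, 79, 71, 77, 56, 67]
t=7: [48, 44, 67, 59, 45, 40, 48, 43, 47, 41, 50, 43, 50, 46, 68, 58]
t=8: [83, 76, 66, 73, 80, 75, 80, 78, 82, 77, 81, 79, 85, 78, 66, 74]
t=9: [34, 43, 54, 46, 36, 42, 40, 39, 33, 39, 38, 37, 31, 41, 53, 44]
t=10: [65, 74, 80, 77, 65, 72, 72, 70, 61, 69, 70, 67, 61, 72, 79, 75]
t=11: [59, 47, 39, 45, 61, 51, 49, 53, 65, 55, 52, 57, 63, 51, 41, 48]
t=12: [74, 81, 75, 79, 73, 84, 85, 81, 68, 81, 82, 78, 71, 82, 77, 80]
t=13: [44, 35, 39, 38, 44, 31, 30, 35, 50, 35, 33, 39, 47, 36, 38, 39]

Answer: [44, 35, 39, 38, 44, 31, 30, 35, 50, 35, 33, 39, 47, 36, 38, 39]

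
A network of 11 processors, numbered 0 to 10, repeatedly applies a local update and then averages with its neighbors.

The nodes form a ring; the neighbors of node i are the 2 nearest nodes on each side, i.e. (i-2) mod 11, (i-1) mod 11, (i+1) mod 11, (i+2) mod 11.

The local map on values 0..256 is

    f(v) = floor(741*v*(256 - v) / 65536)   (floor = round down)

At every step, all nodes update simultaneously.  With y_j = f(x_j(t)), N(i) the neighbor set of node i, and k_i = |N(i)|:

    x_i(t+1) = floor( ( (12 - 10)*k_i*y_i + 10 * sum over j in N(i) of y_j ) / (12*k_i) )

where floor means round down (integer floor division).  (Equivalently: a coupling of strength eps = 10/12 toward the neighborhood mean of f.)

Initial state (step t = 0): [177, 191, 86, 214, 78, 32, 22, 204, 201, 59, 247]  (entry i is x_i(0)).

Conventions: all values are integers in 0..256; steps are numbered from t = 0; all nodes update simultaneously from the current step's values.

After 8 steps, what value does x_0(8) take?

Answer: x_0(8) = 173

Derivation:
t=0: [177, 191, 86, 214, 78, 32, 22, 204, 201, 59, 247]
t=1: [122, 116, 143, 129, 110, 103, 109, 101, 90, 110, 119]
t=2: [182, 183, 183, 181, 181, 180, 176, 177, 178, 178, 179]
t=3: [153, 152, 152, 152, 154, 155, 155, 156, 156, 155, 153]
t=4: [177, 178, 177, 177, 177, 177, 176, 176, 176, 177, 177]
t=5: [157, 157, 157, 157, 158, 158, 158, 158, 158, 158, 157]
t=6: [175, 175, 175, 175, 175, 175, 175, 175, 175, 175, 175]
t=7: [160, 160, 160, 160, 160, 160, 160, 160, 160, 160, 160]
t=8: [173, 173, 173, 173, 173, 173, 173, 173, 173, 173, 173]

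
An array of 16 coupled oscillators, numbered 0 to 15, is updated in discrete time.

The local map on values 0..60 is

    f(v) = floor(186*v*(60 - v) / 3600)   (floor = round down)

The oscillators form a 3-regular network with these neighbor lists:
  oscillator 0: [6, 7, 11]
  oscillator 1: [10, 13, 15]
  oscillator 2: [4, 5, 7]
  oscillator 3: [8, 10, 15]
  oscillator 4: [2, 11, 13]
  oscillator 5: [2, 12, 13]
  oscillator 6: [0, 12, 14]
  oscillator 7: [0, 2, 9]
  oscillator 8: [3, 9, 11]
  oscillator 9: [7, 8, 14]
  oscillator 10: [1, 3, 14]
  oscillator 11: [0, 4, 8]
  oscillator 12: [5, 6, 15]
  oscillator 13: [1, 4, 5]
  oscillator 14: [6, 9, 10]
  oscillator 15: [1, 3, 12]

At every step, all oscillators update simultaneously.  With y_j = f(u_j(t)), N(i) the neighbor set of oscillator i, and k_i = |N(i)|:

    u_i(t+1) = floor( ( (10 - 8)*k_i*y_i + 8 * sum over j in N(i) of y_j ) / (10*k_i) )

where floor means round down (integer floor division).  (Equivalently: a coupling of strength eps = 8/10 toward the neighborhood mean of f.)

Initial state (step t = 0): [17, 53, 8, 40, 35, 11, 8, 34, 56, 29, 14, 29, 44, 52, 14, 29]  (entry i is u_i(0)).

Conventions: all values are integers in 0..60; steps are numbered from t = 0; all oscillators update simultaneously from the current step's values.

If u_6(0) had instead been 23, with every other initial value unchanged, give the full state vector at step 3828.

Answer: [44, 45, 44, 44, 44, 44, 44, 44, 44, 44, 44, 44, 44, 45, 44, 44]
Key observation: The state at step 7, [36, 35, 36, 36, 35, 35, 36, 36, 36, 36, 35, 36, 36, 35, 36, 35], reappears at step 9: the system is in a cycle of period 2 from step 7 on.  Therefore the state at step 3828 equals the state at step 7 + ((3828 - 7) mod 2) = 8, which is [44, 45, 44, 44, 44, 44, 44, 44, 44, 44, 44, 44, 44, 45, 44, 44].

Derivation:
t=0: [17, 53, 8, 40, 35, 11, 23, 34, 56, 29, 14, 29, 44, 52, 14, 29]
t=1: [43, 30, 35, 32, 32, 26, 36, 36, 37, 32, 31, 34, 38, 28, 39, 34]
t=2: [42, 45, 45, 44, 45, 44, 41, 42, 45, 43, 44, 42, 44, 45, 44, 45]
t=3: [39, 34, 35, 34, 35, 34, 37, 37, 36, 36, 35, 36, 36, 34, 37, 35]
t=4: [43, 45, 44, 44, 44, 44, 43, 43, 44, 43, 44, 43, 44, 45, 43, 44]
t=5: [37, 35, 36, 36, 35, 35, 36, 36, 36, 36, 35, 36, 36, 35, 36, 35]
t=6: [43, 45, 44, 44, 44, 44, 43, 43, 44, 44, 44, 44, 44, 45, 44, 44]
t=7: [36, 35, 36, 36, 35, 35, 36, 36, 36, 36, 35, 36, 36, 35, 36, 35]
t=8: [44, 45, 44, 44, 44, 44, 44, 44, 44, 44, 44, 44, 44, 45, 44, 44]
t=9: [36, 35, 36, 36, 35, 35, 36, 36, 36, 36, 35, 36, 36, 35, 36, 35]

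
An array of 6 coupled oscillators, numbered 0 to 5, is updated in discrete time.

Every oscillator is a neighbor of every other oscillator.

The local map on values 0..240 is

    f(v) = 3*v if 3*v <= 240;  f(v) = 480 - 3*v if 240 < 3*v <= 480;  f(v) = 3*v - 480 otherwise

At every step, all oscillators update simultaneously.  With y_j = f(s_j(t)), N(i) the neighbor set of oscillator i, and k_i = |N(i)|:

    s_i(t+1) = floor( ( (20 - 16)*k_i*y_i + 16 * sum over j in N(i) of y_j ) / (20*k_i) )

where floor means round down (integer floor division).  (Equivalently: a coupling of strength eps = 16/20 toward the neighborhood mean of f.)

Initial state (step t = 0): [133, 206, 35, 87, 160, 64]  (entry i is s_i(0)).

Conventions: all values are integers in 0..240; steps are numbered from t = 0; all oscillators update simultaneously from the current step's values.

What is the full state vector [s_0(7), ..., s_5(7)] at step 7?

Simulating step by step:
t=0: [133, 206, 35, 87, 160, 64]
t=1: [120, 123, 121, 126, 117, 125]
t=2: [114, 113, 114, 113, 114, 113]
t=3: [139, 139, 139, 139, 139, 139]
t=4: [63, 63, 63, 63, 63, 63]
t=5: [189, 189, 189, 189, 189, 189]
t=6: [87, 87, 87, 87, 87, 87]
t=7: [219, 219, 219, 219, 219, 219]

Answer: [219, 219, 219, 219, 219, 219]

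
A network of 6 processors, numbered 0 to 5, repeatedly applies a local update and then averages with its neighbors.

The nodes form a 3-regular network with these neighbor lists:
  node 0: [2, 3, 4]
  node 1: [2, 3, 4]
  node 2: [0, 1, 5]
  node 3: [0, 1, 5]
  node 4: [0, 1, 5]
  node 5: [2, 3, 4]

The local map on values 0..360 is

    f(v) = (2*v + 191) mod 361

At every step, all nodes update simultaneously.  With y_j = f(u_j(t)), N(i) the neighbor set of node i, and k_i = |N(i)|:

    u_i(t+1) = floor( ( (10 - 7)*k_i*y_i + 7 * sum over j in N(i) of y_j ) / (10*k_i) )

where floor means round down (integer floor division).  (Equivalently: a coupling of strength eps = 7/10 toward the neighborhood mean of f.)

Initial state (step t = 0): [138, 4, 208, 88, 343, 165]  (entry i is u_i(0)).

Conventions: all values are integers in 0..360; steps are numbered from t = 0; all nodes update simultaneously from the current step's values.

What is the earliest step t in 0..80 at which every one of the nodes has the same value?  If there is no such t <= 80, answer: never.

Simulating step by step:
t=0: [138, 4, 208, 88, 343, 165]  (not all equal)
t=1: [126, 154, 182, 110, 155, 142]  (not all equal)
t=2: [114, 131, 136, 92, 119, 123]  (not all equal)
t=3: [60, 70, 83, 56, 73, 65]  (not all equal)
t=4: [325, 331, 331, 315, 325, 328]  (not all equal)
t=5: [117, 120, 126, 117, 123, 118]  (not all equal)
t=6: [71, 72, 71, 65, 69, 71]  (not all equal)
t=7: [329, 329, 333, 329, 332, 329]  (not all equal)
t=8: [130, 130, 129, 127, 128, 130]  (not all equal)
t=9: [87, 87, 89, 88, 88, 87]  (not all equal)
t=10: [5, 5, 5, 4, 4, 5]  (not all equal)
t=11: [200, 200, 201, 200, 200, 200]  (not all equal)
t=12: [230, 230, 230, 230, 230, 230]  (all equal)

Answer: 12
Key observation: Synchronization is absorbing here: once all nodes are equal they stay equal, and step 12 is the first all-equal step.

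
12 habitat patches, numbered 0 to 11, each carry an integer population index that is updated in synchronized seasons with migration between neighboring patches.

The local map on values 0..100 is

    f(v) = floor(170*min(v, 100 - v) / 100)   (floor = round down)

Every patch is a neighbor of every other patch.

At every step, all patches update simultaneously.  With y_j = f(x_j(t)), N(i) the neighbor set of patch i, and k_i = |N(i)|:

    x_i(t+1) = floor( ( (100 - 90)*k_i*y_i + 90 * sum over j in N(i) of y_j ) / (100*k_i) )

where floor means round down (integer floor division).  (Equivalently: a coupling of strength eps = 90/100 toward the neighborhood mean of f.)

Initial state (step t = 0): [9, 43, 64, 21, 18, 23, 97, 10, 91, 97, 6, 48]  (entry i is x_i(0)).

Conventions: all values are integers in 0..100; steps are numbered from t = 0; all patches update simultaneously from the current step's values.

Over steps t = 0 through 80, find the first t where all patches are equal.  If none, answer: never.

Simulating step by step:
t=0: [9, 43, 64, 21, 18, 23, 97, 10, 91, 97, 6, 48]  (not all equal)
t=1: [31, 32, 32, 32, 32, 32, 31, 31, 31, 31, 31, 33]  (not all equal)
t=2: [53, 53, 53, 53, 53, 53, 53, 53, 53, 53, 53, 53]  (all equal)

Answer: 2
Key observation: Synchronization is absorbing here: once all patches are equal they stay equal, and step 2 is the first all-equal step.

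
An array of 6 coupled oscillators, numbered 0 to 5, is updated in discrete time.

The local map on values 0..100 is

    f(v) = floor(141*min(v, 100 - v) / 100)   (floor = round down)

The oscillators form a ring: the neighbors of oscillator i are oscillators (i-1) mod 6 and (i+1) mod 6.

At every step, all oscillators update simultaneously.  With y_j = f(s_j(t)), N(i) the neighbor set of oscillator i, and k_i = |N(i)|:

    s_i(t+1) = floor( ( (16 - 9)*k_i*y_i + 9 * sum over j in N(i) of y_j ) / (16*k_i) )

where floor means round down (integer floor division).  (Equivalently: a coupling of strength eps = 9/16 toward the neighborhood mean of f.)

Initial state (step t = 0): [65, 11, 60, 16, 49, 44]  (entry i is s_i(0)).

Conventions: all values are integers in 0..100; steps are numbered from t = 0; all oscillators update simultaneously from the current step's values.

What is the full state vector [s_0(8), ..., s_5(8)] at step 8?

Answer: [47, 47, 48, 49, 50, 49]

Derivation:
t=0: [65, 11, 60, 16, 49, 44]
t=1: [43, 36, 34, 44, 53, 60]
t=2: [56, 51, 52, 58, 62, 59]
t=3: [62, 66, 65, 59, 55, 57]
t=4: [53, 49, 50, 56, 60, 58]
t=5: [64, 68, 67, 62, 58, 60]
t=6: [50, 46, 47, 52, 56, 55]
t=7: [66, 66, 65, 65, 63, 64]
t=8: [47, 47, 48, 49, 50, 49]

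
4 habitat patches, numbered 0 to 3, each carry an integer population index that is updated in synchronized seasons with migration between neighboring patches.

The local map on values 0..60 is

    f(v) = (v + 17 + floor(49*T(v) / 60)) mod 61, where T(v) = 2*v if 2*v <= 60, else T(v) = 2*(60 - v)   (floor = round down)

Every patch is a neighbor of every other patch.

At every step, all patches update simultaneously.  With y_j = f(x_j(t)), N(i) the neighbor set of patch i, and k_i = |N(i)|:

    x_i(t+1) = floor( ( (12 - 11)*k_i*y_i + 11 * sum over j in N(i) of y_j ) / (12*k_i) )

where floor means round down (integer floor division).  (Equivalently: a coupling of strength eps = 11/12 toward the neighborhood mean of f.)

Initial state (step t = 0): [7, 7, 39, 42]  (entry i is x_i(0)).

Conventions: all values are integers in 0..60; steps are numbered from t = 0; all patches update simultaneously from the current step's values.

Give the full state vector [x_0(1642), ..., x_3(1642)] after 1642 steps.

Simulating step by step:
t=0: [7, 7, 39, 42]
t=1: [30, 30, 32, 32]
t=2: [33, 33, 34, 34]
t=3: [32, 32, 32, 32]
t=4: [33, 33, 33, 33]
t=5: [33, 33, 33, 33]

Answer: [33, 33, 33, 33]
Key observation: The state at step 4, [33, 33, 33, 33], reappears at step 5: the system is in a cycle of period 1 from step 4 on.  Therefore the state at step 1642 equals the state at step 4 + ((1642 - 4) mod 1) = 4, which is [33, 33, 33, 33].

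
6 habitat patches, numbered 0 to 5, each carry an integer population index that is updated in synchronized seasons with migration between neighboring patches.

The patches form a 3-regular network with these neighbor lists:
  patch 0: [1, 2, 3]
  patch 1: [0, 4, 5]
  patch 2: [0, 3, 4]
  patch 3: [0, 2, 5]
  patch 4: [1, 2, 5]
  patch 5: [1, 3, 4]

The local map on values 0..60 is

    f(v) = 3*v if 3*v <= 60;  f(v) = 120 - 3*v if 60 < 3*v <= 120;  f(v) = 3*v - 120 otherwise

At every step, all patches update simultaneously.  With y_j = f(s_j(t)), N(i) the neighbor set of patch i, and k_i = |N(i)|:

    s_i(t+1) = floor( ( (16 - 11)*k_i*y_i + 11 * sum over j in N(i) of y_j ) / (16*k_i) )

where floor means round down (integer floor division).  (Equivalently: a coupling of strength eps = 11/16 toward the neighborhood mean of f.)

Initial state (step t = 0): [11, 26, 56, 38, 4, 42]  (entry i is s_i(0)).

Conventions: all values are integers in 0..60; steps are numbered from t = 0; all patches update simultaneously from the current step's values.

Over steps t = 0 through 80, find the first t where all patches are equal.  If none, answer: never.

Simulating step by step:
t=0: [11, 26, 56, 38, 4, 42]  (not all equal)
t=1: [32, 24, 26, 21, 25, 15]  (not all equal)
t=2: [41, 41, 42, 43, 45, 48]  (not all equal)
t=3: [5, 10, 8, 10, 12, 13]  (not all equal)
t=4: [23, 30, 26, 27, 32, 34]  (not all equal)
t=5: [41, 30, 39, 37, 28, 26]  (not all equal)
t=6: [10, 27, 11, 13, 28, 30]  (not all equal)
t=7: [34, 34, 34, 33, 34, 35]  (not all equal)
t=8: [18, 17, 18, 18, 17, 17]  (not all equal)
t=9: [53, 51, 53, 53, 51, 51]  (not all equal)
t=10: [37, 34, 37, 37, 34, 34]  (not all equal)
t=11: [11, 15, 11, 11, 15, 15]  (not all equal)
t=12: [35, 42, 35, 35, 42, 42]  (not all equal)
t=13: [12, 8, 12, 12, 8, 8]  (not all equal)
t=14: [33, 26, 33, 33, 26, 26]  (not all equal)
t=15: [25, 37, 25, 25, 37, 37]  (not all equal)
t=16: [36, 17, 36, 36, 17, 17]  (not all equal)
t=17: [20, 42, 20, 20, 42, 42]  (not all equal)
t=18: [47, 18, 47, 47, 18, 18]  (not all equal)
t=19: [28, 46, 28, 28, 46, 46]  (not all equal)
t=20: [31, 22, 31, 31, 22, 22]  (not all equal)
t=21: [33, 47, 33, 33, 47, 47]  (not all equal)
t=22: [21, 21, 21, 21, 21, 21]  (all equal)

Answer: 22
Key observation: Synchronization is absorbing here: once all patches are equal they stay equal, and step 22 is the first all-equal step.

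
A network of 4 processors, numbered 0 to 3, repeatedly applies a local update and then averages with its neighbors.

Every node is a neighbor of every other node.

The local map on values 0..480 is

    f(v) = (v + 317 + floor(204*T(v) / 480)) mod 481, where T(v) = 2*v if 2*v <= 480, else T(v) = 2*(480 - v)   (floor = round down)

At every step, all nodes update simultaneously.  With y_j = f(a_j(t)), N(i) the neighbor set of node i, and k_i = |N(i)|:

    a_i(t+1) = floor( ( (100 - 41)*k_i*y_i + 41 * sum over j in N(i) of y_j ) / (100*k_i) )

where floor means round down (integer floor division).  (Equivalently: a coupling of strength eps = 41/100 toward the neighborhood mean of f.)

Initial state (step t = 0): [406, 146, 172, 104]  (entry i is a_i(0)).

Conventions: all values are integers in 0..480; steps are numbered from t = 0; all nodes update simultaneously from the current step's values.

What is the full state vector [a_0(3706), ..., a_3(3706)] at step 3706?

Simulating step by step:
t=0: [406, 146, 172, 104]
t=1: [218, 128, 150, 93]
t=2: [167, 91, 110, 62]
t=3: [149, 86, 102, 279]
t=4: [172, 338, 133, 251]
t=5: [180, 244, 148, 238]
t=6: [190, 240, 163, 239]
t=7: [205, 247, 182, 246]
t=8: [227, 256, 207, 256]
t=9: [257, 269, 240, 269]
t=10: [282, 283, 281, 283]
t=11: [286, 286, 286, 286]
t=12: [286, 286, 286, 286]

Answer: [286, 286, 286, 286]
Key observation: The state at step 11, [286, 286, 286, 286], reappears at step 12: the system is in a cycle of period 1 from step 11 on.  Therefore the state at step 3706 equals the state at step 11 + ((3706 - 11) mod 1) = 11, which is [286, 286, 286, 286].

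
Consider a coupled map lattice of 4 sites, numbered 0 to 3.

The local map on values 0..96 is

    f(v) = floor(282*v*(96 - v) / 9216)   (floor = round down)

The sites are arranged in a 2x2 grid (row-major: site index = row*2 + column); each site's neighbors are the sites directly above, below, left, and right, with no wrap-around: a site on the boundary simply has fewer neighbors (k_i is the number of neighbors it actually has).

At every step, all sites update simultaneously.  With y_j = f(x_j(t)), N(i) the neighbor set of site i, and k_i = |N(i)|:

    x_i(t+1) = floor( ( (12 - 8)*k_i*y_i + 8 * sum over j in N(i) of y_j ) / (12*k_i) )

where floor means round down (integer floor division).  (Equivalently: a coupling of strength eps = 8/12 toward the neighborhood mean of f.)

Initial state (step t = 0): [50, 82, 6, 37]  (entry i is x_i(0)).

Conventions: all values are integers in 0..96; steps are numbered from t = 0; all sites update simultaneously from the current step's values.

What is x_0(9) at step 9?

Simulating step by step:
t=0: [50, 82, 6, 37]
t=1: [40, 57, 50, 39]
t=2: [68, 68, 68, 68]
t=3: [58, 58, 58, 58]
t=4: [67, 67, 67, 67]
t=5: [59, 59, 59, 59]
t=6: [66, 66, 66, 66]
t=7: [60, 60, 60, 60]
t=8: [66, 66, 66, 66]
t=9: [60, 60, 60, 60]

Answer: x_0(9) = 60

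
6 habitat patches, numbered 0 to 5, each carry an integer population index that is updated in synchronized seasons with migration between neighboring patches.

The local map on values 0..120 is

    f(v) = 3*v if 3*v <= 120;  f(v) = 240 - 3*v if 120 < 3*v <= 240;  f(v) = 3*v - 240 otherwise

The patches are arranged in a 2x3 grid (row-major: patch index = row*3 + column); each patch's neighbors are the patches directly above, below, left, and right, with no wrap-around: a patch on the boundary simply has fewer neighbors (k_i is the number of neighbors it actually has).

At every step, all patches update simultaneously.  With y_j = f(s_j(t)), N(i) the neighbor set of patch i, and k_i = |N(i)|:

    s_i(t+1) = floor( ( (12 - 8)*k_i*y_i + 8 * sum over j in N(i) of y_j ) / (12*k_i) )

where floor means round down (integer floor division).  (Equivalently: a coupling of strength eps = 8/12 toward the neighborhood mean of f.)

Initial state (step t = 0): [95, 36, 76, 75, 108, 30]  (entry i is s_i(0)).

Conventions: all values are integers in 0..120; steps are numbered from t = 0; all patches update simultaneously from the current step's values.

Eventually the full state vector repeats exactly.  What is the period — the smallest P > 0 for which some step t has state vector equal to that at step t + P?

Simulating step by step:
t=0: [95, 36, 76, 75, 108, 30]
t=1: [56, 67, 70, 48, 75, 62]
t=2: [69, 39, 41, 61, 47, 33]
t=3: [69, 94, 111, 63, 93, 105]
t=4: [42, 50, 70, 41, 50, 69]
t=5: [107, 82, 51, 107, 83, 51]
t=6: [56, 41, 60, 57, 41, 61]
t=7: [86, 94, 78, 86, 93, 78]
t=8: [26, 28, 18, 25, 27, 17]
t=9: [79, 75, 63, 78, 73, 62]
t=10: [8, 21, 40, 10, 23, 42]
t=11: [39, 68, 99, 41, 69, 101]
t=12: [90, 58, 52, 89, 59, 51]
t=13: [41, 61, 79, 40, 61, 78]
t=14: [98, 58, 22, 98, 59, 22]
t=15: [58, 62, 66, 57, 62, 65]
t=16: [63, 54, 47, 63, 55, 47]
t=17: [60, 76, 92, 59, 75, 91]
t=18: [45, 28, 27, 46, 29, 28]
t=19: [97, 88, 83, 98, 89, 84]
t=20: [43, 27, 15, 44, 29, 16]
t=21: [100, 81, 58, 102, 81, 60]
t=22: [43, 29, 43, 43, 29, 43]
t=23: [103, 97, 103, 103, 97, 103]
t=24: [63, 59, 63, 63, 59, 63]
t=25: [55, 57, 55, 55, 57, 55]
t=26: [73, 71, 73, 73, 71, 73]
t=27: [23, 24, 23, 23, 24, 23]
t=28: [70, 70, 70, 70, 70, 70]
t=29: [30, 30, 30, 30, 30, 30]
t=30: [90, 90, 90, 90, 90, 90]
t=31: [30, 30, 30, 30, 30, 30]

Answer: 2
Key observation: The state at step 29, [30, 30, 30, 30, 30, 30], reappears at step 31 — and no state repeats earlier — so the cycle the system enters has period 2.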